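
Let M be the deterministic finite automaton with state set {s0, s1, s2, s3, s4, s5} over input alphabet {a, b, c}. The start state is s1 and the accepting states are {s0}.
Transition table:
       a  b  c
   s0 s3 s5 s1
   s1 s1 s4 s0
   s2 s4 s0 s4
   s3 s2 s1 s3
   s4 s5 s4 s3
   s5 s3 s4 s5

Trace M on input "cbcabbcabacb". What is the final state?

s1 --c--> s0
s0 --b--> s5
s5 --c--> s5
s5 --a--> s3
s3 --b--> s1
s1 --b--> s4
s4 --c--> s3
s3 --a--> s2
s2 --b--> s0
s0 --a--> s3
s3 --c--> s3
s3 --b--> s1

s1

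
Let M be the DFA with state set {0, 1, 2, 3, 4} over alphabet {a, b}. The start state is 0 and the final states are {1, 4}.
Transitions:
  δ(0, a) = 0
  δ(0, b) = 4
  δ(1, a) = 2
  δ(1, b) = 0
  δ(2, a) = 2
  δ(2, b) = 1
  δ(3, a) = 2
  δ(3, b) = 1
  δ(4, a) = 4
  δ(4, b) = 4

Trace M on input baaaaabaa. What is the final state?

0 --b--> 4
4 --a--> 4
4 --a--> 4
4 --a--> 4
4 --a--> 4
4 --a--> 4
4 --b--> 4
4 --a--> 4
4 --a--> 4

4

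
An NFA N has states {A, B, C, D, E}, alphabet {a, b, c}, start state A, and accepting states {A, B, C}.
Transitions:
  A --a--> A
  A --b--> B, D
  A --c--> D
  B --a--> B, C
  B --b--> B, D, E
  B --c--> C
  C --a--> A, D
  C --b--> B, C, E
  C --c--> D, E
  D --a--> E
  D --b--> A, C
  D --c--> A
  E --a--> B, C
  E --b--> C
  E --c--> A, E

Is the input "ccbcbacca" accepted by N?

Start: {A}
read c: {D}
read c: {A}
read b: {B, D}
read c: {A, C}
read b: {B, C, D, E}
read a: {A, B, C, D, E}
read c: {A, C, D, E}
read c: {A, D, E}
read a: {A, B, C, E}
Reachable ∩ accepting = {A, B, C} — nonempty.

accepted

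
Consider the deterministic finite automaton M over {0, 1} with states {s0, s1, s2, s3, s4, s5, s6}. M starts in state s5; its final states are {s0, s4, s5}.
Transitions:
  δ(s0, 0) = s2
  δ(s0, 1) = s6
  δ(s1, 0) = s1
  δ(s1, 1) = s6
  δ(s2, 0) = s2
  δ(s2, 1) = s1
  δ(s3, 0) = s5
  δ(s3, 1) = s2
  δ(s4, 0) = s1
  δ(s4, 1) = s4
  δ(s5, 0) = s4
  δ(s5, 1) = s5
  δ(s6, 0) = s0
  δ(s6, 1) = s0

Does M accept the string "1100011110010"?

s5 --1--> s5
s5 --1--> s5
s5 --0--> s4
s4 --0--> s1
s1 --0--> s1
s1 --1--> s6
s6 --1--> s0
s0 --1--> s6
s6 --1--> s0
s0 --0--> s2
s2 --0--> s2
s2 --1--> s1
s1 --0--> s1
End in state s1, which is not an accepting state.

rejected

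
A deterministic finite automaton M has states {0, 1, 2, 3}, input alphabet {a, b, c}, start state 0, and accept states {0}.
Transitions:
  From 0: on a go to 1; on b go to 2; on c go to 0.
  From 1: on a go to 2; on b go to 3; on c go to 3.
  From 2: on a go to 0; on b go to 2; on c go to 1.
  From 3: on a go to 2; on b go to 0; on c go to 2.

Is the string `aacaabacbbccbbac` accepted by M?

0 --a--> 1
1 --a--> 2
2 --c--> 1
1 --a--> 2
2 --a--> 0
0 --b--> 2
2 --a--> 0
0 --c--> 0
0 --b--> 2
2 --b--> 2
2 --c--> 1
1 --c--> 3
3 --b--> 0
0 --b--> 2
2 --a--> 0
0 --c--> 0
End in state 0, which is an accepting state.

accepted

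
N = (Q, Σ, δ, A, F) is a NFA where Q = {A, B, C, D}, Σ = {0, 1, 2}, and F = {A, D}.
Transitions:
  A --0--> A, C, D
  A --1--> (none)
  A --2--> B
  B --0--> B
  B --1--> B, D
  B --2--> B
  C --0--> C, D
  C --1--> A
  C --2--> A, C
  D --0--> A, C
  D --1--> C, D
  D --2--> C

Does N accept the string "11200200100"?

Start: {A}
read 1: {}
The reachable set is empty and stays empty for the remaining 10 symbols.
Reachable ∩ accepting = {} — empty.

rejected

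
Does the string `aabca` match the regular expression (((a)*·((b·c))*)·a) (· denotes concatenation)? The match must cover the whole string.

Split as aabc·a: ((a)*·((b·c))*) matches aabc and a matches a.

yes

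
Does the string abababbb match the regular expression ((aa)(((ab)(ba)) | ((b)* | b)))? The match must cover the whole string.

no

No split of abababbb into u·v has (aa) matching u and (((ab)(ba))|((b)*|b)) matching v.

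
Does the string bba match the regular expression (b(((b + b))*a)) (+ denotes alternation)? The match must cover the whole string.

yes

Split as b·ba: b matches b and (((b+b))*a) matches ba.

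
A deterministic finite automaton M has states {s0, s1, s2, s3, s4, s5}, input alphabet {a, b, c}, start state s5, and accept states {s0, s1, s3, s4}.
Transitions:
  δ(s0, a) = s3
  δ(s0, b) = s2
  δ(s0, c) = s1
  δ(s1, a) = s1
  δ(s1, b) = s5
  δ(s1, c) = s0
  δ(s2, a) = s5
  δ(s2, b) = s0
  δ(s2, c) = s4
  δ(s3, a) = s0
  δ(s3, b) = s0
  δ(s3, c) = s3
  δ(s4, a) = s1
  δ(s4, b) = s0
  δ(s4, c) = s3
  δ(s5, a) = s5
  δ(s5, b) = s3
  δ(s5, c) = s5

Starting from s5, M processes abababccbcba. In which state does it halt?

s5 --a--> s5
s5 --b--> s3
s3 --a--> s0
s0 --b--> s2
s2 --a--> s5
s5 --b--> s3
s3 --c--> s3
s3 --c--> s3
s3 --b--> s0
s0 --c--> s1
s1 --b--> s5
s5 --a--> s5

s5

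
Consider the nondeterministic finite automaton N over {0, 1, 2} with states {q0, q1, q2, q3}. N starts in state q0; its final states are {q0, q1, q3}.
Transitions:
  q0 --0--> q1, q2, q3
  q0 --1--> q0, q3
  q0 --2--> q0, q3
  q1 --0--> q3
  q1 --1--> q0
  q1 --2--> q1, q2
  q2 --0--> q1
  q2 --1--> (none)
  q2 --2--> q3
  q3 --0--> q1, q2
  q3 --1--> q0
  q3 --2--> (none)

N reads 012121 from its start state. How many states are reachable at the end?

2

Start: {q0}
read 0: {q1, q2, q3}
read 1: {q0}
read 2: {q0, q3}
read 1: {q0, q3}
read 2: {q0, q3}
read 1: {q0, q3}
Final reachable set {q0, q3} has 2 states.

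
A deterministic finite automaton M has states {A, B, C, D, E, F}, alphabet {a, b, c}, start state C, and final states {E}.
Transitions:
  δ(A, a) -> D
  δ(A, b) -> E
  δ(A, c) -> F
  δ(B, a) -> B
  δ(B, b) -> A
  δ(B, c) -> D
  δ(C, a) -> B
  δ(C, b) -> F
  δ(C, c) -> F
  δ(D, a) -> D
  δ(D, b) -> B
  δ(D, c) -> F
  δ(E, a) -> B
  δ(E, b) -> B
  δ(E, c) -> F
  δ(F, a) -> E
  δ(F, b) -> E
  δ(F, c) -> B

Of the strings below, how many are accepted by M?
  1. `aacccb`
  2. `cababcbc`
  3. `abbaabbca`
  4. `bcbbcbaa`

`aacccb`: rejected
`cababcbc`: rejected
`abbaabbca`: accepted
`bcbbcbaa`: rejected

1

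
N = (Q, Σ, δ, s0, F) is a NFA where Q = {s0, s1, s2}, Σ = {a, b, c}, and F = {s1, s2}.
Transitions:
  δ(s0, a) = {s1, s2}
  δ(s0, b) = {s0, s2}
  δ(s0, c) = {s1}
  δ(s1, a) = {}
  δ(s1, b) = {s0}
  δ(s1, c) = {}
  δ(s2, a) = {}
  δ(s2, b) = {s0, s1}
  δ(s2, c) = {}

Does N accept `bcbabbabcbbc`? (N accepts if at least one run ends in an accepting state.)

accepted

Start: {s0}
read b: {s0, s2}
read c: {s1}
read b: {s0}
read a: {s1, s2}
read b: {s0, s1}
read b: {s0, s2}
read a: {s1, s2}
read b: {s0, s1}
read c: {s1}
read b: {s0}
read b: {s0, s2}
read c: {s1}
Reachable ∩ accepting = {s1} — nonempty.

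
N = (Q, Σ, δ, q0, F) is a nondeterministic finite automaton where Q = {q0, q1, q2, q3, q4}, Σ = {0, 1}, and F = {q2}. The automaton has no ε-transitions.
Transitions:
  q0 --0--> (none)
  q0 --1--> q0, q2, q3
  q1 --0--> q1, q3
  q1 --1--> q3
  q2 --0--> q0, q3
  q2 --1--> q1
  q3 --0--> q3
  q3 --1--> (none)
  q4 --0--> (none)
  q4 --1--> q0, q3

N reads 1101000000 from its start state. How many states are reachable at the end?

Start: {q0}
read 1: {q0, q2, q3}
read 1: {q0, q1, q2, q3}
read 0: {q0, q1, q3}
read 1: {q0, q2, q3}
read 0: {q0, q3}
read 0: {q3}
read 0: {q3}
read 0: {q3}
read 0: {q3}
read 0: {q3}
Final reachable set {q3} has 1 state.

1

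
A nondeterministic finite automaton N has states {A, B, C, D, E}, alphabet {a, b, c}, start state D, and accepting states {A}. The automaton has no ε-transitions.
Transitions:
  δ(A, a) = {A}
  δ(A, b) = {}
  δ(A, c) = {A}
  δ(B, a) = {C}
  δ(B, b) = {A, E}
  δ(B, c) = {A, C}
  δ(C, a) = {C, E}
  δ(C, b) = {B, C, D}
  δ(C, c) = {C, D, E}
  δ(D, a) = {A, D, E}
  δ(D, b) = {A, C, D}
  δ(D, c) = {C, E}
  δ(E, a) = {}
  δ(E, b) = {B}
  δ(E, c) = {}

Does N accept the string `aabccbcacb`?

accepted

Start: {D}
read a: {A, D, E}
read a: {A, D, E}
read b: {A, B, C, D}
read c: {A, C, D, E}
read c: {A, C, D, E}
read b: {A, B, C, D}
read c: {A, C, D, E}
read a: {A, C, D, E}
read c: {A, C, D, E}
read b: {A, B, C, D}
Reachable ∩ accepting = {A} — nonempty.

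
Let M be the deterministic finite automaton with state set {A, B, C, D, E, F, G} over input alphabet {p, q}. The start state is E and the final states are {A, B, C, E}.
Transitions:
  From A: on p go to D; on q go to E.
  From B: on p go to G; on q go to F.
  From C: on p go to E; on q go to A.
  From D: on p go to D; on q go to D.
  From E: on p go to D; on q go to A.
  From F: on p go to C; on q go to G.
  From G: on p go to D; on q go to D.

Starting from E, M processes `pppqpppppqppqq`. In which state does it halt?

E --p--> D
D --p--> D
D --p--> D
D --q--> D
D --p--> D
D --p--> D
D --p--> D
D --p--> D
D --p--> D
D --q--> D
D --p--> D
D --p--> D
D --q--> D
D --q--> D

D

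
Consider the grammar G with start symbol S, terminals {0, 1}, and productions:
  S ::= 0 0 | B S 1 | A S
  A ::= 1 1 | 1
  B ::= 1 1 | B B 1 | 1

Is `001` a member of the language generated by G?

no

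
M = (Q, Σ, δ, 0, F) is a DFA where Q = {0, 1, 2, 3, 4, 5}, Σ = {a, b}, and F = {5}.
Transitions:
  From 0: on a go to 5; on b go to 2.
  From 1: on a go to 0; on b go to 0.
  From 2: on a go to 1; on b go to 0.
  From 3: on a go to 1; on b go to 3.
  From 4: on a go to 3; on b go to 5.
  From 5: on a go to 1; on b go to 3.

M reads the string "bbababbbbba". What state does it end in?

5

0 --b--> 2
2 --b--> 0
0 --a--> 5
5 --b--> 3
3 --a--> 1
1 --b--> 0
0 --b--> 2
2 --b--> 0
0 --b--> 2
2 --b--> 0
0 --a--> 5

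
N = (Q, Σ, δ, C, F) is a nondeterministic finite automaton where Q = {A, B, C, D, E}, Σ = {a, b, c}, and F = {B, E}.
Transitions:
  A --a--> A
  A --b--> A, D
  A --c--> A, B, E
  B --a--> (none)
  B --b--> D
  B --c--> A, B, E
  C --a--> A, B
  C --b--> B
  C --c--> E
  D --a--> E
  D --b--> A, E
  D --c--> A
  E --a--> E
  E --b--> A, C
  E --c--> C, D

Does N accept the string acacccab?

rejected

Start: {C}
read a: {A, B}
read c: {A, B, E}
read a: {A, E}
read c: {A, B, C, D, E}
read c: {A, B, C, D, E}
read c: {A, B, C, D, E}
read a: {A, B, E}
read b: {A, C, D}
Reachable ∩ accepting = {} — empty.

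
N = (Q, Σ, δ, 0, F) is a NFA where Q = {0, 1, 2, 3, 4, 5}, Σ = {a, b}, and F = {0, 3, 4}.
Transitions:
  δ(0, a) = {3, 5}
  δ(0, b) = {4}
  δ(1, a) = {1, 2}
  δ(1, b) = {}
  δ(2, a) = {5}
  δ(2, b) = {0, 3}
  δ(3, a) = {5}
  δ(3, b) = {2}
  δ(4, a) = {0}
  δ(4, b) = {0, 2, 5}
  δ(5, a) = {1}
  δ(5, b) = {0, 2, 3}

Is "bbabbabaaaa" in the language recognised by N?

Start: {0}
read b: {4}
read b: {0, 2, 5}
read a: {1, 3, 5}
read b: {0, 2, 3}
read b: {0, 2, 3, 4}
read a: {0, 3, 5}
read b: {0, 2, 3, 4}
read a: {0, 3, 5}
read a: {1, 3, 5}
read a: {1, 2, 5}
read a: {1, 2, 5}
Reachable ∩ accepting = {} — empty.

rejected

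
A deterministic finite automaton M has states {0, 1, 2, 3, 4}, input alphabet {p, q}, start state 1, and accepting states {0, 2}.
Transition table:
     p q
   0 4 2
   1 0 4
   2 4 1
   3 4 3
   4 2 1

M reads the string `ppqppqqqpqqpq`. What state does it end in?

2

1 --p--> 0
0 --p--> 4
4 --q--> 1
1 --p--> 0
0 --p--> 4
4 --q--> 1
1 --q--> 4
4 --q--> 1
1 --p--> 0
0 --q--> 2
2 --q--> 1
1 --p--> 0
0 --q--> 2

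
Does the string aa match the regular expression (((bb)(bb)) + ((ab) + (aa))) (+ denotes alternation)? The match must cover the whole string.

The right alternative ((ab)+(aa)) matches aa.

yes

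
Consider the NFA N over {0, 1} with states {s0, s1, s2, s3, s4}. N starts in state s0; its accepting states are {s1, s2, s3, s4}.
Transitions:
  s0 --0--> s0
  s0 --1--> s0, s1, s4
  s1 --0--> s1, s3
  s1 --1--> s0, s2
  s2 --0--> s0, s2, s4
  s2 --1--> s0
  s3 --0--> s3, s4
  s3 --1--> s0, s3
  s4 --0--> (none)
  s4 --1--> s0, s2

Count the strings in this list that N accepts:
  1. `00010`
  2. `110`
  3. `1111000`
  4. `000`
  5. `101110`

4

`00010`: accepted
`110`: accepted
`1111000`: accepted
`000`: rejected
`101110`: accepted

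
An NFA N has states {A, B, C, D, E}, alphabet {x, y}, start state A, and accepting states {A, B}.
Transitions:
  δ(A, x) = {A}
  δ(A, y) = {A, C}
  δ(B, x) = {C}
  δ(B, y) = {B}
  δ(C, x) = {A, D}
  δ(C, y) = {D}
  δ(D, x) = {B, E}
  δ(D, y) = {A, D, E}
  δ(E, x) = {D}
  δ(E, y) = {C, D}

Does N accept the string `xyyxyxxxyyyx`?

accepted

Start: {A}
read x: {A}
read y: {A, C}
read y: {A, C, D}
read x: {A, B, D, E}
read y: {A, B, C, D, E}
read x: {A, B, C, D, E}
read x: {A, B, C, D, E}
read x: {A, B, C, D, E}
read y: {A, B, C, D, E}
read y: {A, B, C, D, E}
read y: {A, B, C, D, E}
read x: {A, B, C, D, E}
Reachable ∩ accepting = {A, B} — nonempty.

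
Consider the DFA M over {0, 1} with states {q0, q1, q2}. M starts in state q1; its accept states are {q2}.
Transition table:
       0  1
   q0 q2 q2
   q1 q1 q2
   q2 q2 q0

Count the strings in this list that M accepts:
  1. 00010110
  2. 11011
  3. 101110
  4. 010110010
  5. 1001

00010110: accepted
11011: accepted
101110: accepted
010110010: accepted
1001: rejected

4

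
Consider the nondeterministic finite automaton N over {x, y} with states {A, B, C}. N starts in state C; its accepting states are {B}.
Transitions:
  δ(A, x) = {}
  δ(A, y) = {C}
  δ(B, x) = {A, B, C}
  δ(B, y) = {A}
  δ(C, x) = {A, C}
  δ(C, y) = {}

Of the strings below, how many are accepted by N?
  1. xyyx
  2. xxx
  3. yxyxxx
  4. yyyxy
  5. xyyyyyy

xyyx: rejected
xxx: rejected
yxyxxx: rejected
yyyxy: rejected
xyyyyyy: rejected

0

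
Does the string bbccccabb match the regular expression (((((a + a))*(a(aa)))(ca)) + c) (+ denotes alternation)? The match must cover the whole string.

Neither ((((a+a))*(a(aa)))(ca)) nor c matches bbccccabb.

no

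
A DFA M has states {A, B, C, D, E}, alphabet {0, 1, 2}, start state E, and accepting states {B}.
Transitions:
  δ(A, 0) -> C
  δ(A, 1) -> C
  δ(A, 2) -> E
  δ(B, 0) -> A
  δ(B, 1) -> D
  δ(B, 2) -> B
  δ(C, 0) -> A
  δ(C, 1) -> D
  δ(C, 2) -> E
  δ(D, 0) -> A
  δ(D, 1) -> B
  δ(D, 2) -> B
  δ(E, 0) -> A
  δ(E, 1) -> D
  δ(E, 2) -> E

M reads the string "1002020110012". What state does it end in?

E --1--> D
D --0--> A
A --0--> C
C --2--> E
E --0--> A
A --2--> E
E --0--> A
A --1--> C
C --1--> D
D --0--> A
A --0--> C
C --1--> D
D --2--> B

B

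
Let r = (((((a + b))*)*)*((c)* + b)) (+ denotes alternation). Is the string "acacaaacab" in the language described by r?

No split of acacaaacab into u·v has ((((a+b))*)*)* matching u and ((c)*+b) matching v.

no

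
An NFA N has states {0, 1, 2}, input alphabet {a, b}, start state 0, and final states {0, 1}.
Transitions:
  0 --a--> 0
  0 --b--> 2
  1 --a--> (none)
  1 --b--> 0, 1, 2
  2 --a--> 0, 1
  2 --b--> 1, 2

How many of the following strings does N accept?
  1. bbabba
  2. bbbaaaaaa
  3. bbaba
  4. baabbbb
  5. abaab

bbabba: accepted
bbbaaaaaa: accepted
bbaba: accepted
baabbbb: accepted
abaab: rejected

4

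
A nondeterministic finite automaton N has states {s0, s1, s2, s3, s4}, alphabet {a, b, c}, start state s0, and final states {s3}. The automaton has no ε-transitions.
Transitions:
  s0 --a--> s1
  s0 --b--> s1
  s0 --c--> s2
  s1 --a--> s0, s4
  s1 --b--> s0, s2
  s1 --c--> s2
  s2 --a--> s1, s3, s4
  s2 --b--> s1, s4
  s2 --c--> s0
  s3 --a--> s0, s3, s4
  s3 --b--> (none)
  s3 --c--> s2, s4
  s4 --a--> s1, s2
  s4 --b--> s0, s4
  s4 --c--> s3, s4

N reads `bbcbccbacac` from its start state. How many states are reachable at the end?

4

Start: {s0}
read b: {s1}
read b: {s0, s2}
read c: {s0, s2}
read b: {s1, s4}
read c: {s2, s3, s4}
read c: {s0, s2, s3, s4}
read b: {s0, s1, s4}
read a: {s0, s1, s2, s4}
read c: {s0, s2, s3, s4}
read a: {s0, s1, s2, s3, s4}
read c: {s0, s2, s3, s4}
Final reachable set {s0, s2, s3, s4} has 4 states.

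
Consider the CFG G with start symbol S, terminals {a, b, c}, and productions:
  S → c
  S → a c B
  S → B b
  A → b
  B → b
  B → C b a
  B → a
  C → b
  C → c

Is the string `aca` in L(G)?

yes

S ⇒ acB ⇒ aca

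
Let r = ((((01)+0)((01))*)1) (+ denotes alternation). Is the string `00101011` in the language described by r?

yes

Split as 0010101·1: (((01)+0)((01))*) matches 0010101 and 1 matches 1.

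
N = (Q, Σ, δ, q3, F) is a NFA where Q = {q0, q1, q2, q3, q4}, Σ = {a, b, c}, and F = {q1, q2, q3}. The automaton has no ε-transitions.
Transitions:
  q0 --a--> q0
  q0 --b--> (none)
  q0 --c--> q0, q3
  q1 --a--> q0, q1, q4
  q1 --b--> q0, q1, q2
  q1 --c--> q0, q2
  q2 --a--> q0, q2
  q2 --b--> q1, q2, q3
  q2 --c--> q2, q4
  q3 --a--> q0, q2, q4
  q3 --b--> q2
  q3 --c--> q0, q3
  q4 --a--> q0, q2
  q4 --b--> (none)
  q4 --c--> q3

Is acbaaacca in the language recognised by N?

accepted

Start: {q3}
read a: {q0, q2, q4}
read c: {q0, q2, q3, q4}
read b: {q1, q2, q3}
read a: {q0, q1, q2, q4}
read a: {q0, q1, q2, q4}
read a: {q0, q1, q2, q4}
read c: {q0, q2, q3, q4}
read c: {q0, q2, q3, q4}
read a: {q0, q2, q4}
Reachable ∩ accepting = {q2} — nonempty.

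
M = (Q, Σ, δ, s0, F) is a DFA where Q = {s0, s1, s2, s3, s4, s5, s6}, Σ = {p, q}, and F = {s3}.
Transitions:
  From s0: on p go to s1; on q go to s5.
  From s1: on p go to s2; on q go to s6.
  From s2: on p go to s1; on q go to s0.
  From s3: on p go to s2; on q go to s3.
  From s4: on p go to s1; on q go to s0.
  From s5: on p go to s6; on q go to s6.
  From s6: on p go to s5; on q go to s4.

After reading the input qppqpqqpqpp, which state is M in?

s0 --q--> s5
s5 --p--> s6
s6 --p--> s5
s5 --q--> s6
s6 --p--> s5
s5 --q--> s6
s6 --q--> s4
s4 --p--> s1
s1 --q--> s6
s6 --p--> s5
s5 --p--> s6

s6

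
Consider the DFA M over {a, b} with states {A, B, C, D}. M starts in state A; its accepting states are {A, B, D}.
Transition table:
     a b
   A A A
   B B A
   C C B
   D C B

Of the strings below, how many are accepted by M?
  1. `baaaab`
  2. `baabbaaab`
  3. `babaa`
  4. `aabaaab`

4

`baaaab`: accepted
`baabbaaab`: accepted
`babaa`: accepted
`aabaaab`: accepted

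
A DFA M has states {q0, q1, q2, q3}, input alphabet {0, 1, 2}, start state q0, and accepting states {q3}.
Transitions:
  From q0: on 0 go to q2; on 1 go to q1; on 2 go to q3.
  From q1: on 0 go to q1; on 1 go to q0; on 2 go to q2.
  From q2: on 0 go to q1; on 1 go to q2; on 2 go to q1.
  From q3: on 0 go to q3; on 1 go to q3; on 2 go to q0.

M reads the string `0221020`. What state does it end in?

q1

q0 --0--> q2
q2 --2--> q1
q1 --2--> q2
q2 --1--> q2
q2 --0--> q1
q1 --2--> q2
q2 --0--> q1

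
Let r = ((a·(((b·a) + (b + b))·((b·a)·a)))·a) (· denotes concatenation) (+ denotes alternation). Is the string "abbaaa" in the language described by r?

Split as abbaa·a: (a·(((b·a)+(b+b))·((b·a)·a))) matches abbaa and a matches a.

yes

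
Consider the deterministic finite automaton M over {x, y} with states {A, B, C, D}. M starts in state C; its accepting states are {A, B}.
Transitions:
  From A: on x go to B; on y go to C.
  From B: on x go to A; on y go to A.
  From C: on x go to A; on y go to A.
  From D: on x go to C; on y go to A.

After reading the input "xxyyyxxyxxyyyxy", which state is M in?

C --x--> A
A --x--> B
B --y--> A
A --y--> C
C --y--> A
A --x--> B
B --x--> A
A --y--> C
C --x--> A
A --x--> B
B --y--> A
A --y--> C
C --y--> A
A --x--> B
B --y--> A

A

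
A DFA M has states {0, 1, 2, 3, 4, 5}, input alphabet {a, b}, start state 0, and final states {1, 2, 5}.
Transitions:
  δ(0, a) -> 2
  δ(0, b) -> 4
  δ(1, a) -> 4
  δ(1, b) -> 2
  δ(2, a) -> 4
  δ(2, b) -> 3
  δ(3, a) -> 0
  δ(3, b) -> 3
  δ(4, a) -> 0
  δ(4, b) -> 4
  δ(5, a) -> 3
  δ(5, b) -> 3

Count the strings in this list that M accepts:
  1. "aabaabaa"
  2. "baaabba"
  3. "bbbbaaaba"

"aabaabaa": accepted
"baaabba": rejected
"bbbbaaaba": rejected

1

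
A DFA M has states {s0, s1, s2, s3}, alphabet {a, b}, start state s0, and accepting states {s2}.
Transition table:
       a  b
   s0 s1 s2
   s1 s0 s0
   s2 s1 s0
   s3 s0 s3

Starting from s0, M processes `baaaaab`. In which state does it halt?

s0

s0 --b--> s2
s2 --a--> s1
s1 --a--> s0
s0 --a--> s1
s1 --a--> s0
s0 --a--> s1
s1 --b--> s0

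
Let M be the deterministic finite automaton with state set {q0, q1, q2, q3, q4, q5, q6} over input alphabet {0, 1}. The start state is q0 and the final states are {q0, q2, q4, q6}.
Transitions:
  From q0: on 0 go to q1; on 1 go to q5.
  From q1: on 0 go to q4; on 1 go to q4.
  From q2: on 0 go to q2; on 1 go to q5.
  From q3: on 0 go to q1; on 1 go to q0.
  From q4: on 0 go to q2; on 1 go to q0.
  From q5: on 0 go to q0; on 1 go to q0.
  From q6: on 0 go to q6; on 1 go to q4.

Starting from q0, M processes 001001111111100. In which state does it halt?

q1

q0 --0--> q1
q1 --0--> q4
q4 --1--> q0
q0 --0--> q1
q1 --0--> q4
q4 --1--> q0
q0 --1--> q5
q5 --1--> q0
q0 --1--> q5
q5 --1--> q0
q0 --1--> q5
q5 --1--> q0
q0 --1--> q5
q5 --0--> q0
q0 --0--> q1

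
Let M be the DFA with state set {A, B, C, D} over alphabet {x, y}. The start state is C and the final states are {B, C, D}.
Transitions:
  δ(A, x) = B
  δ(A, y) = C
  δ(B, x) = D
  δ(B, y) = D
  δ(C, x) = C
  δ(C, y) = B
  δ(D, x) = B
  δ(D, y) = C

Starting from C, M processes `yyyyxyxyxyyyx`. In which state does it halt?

B

C --y--> B
B --y--> D
D --y--> C
C --y--> B
B --x--> D
D --y--> C
C --x--> C
C --y--> B
B --x--> D
D --y--> C
C --y--> B
B --y--> D
D --x--> B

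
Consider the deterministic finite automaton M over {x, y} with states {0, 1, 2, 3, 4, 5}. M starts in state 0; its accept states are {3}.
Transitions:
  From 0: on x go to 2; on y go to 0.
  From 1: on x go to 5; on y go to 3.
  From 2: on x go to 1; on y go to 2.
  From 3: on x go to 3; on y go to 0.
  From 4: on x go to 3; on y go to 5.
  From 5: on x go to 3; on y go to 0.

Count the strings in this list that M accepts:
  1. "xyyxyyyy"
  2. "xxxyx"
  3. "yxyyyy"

"xyyxyyyy": rejected
"xxxyx": rejected
"yxyyyy": rejected

0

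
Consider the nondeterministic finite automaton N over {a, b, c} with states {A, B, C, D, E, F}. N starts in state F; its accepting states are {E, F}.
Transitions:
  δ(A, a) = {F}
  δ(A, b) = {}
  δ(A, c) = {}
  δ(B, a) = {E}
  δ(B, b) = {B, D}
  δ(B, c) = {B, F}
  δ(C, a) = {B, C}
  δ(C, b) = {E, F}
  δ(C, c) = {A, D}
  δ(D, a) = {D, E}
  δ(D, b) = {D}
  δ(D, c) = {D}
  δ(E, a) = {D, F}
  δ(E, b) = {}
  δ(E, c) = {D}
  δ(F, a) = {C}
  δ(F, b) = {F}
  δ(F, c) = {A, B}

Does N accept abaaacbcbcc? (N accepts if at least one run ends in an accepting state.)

Start: {F}
read a: {C}
read b: {E, F}
read a: {C, D, F}
read a: {B, C, D, E}
read a: {B, C, D, E, F}
read c: {A, B, D, F}
read b: {B, D, F}
read c: {A, B, D, F}
read b: {B, D, F}
read c: {A, B, D, F}
read c: {A, B, D, F}
Reachable ∩ accepting = {F} — nonempty.

accepted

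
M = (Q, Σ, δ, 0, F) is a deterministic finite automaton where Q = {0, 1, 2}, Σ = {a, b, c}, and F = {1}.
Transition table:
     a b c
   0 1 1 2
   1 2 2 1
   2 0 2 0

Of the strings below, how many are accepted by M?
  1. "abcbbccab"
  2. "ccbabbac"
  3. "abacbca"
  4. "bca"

2

"abcbbccab": accepted
"ccbabbac": rejected
"abacbca": accepted
"bca": rejected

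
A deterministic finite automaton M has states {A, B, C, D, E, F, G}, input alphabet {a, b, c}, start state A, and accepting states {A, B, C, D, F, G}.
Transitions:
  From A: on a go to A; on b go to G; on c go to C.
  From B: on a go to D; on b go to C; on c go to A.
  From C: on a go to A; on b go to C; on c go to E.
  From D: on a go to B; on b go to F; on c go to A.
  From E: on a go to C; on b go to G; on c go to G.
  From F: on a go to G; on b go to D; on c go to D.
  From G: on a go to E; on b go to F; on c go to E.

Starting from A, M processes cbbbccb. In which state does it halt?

A --c--> C
C --b--> C
C --b--> C
C --b--> C
C --c--> E
E --c--> G
G --b--> F

F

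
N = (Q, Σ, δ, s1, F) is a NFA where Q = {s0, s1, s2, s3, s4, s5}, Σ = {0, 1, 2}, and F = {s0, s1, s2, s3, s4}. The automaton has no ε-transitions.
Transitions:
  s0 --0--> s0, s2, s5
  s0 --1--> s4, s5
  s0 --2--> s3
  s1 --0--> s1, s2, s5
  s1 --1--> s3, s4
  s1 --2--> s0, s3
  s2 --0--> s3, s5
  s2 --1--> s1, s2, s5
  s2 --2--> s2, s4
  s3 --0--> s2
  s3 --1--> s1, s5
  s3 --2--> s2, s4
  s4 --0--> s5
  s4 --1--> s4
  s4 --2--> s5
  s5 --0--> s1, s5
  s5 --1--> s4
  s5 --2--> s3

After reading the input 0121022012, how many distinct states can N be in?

5

Start: {s1}
read 0: {s1, s2, s5}
read 1: {s1, s2, s3, s4, s5}
read 2: {s0, s2, s3, s4, s5}
read 1: {s1, s2, s4, s5}
read 0: {s1, s2, s3, s5}
read 2: {s0, s2, s3, s4}
read 2: {s2, s3, s4, s5}
read 0: {s1, s2, s3, s5}
read 1: {s1, s2, s3, s4, s5}
read 2: {s0, s2, s3, s4, s5}
Final reachable set {s0, s2, s3, s4, s5} has 5 states.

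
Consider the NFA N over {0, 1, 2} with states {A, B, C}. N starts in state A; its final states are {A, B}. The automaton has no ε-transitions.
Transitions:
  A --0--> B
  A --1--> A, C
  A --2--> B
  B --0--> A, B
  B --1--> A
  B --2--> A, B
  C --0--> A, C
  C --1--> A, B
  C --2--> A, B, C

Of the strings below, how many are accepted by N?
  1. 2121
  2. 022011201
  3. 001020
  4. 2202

4

2121: accepted
022011201: accepted
001020: accepted
2202: accepted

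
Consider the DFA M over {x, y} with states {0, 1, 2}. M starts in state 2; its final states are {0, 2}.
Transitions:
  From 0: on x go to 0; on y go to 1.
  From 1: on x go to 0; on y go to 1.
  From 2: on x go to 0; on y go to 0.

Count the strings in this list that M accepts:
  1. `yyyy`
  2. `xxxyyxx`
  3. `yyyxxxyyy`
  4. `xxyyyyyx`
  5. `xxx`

3

`yyyy`: rejected
`xxxyyxx`: accepted
`yyyxxxyyy`: rejected
`xxyyyyyx`: accepted
`xxx`: accepted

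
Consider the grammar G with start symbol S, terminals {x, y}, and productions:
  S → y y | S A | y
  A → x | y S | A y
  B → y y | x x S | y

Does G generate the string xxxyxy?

no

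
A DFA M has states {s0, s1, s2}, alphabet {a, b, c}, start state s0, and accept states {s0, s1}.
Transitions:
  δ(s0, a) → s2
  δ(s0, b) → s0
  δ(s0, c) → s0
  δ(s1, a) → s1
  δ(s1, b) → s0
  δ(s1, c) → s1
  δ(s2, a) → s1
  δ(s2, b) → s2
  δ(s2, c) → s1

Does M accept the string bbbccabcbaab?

s0 --b--> s0
s0 --b--> s0
s0 --b--> s0
s0 --c--> s0
s0 --c--> s0
s0 --a--> s2
s2 --b--> s2
s2 --c--> s1
s1 --b--> s0
s0 --a--> s2
s2 --a--> s1
s1 --b--> s0
End in state s0, which is an accepting state.

accepted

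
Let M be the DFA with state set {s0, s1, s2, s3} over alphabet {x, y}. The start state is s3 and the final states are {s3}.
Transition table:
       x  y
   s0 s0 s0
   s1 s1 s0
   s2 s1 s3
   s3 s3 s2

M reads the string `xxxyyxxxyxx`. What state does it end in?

s1

s3 --x--> s3
s3 --x--> s3
s3 --x--> s3
s3 --y--> s2
s2 --y--> s3
s3 --x--> s3
s3 --x--> s3
s3 --x--> s3
s3 --y--> s2
s2 --x--> s1
s1 --x--> s1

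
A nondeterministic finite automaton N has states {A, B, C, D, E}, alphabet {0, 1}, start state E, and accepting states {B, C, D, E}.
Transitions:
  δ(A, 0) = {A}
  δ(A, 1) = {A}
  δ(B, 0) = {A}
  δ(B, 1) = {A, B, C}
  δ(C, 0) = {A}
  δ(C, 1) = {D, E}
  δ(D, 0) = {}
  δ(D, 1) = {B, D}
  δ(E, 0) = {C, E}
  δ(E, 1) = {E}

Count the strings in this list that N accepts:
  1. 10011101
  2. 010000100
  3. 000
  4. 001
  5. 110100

5

10011101: accepted
010000100: accepted
000: accepted
001: accepted
110100: accepted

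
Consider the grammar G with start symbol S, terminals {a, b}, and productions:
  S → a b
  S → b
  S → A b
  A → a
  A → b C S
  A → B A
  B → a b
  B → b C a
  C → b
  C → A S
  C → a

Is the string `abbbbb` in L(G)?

S ⇒ Ab ⇒ BAb ⇒ abAb ⇒ abbCSb ⇒ abbbSb ⇒ abbbbb

yes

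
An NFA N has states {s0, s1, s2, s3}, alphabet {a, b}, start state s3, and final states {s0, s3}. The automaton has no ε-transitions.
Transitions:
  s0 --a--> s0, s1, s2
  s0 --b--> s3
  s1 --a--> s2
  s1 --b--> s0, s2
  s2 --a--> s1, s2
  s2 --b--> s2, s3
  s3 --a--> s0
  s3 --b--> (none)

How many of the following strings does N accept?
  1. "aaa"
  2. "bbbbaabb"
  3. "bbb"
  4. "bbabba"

1

"aaa": accepted
"bbbbaabb": rejected
"bbb": rejected
"bbabba": rejected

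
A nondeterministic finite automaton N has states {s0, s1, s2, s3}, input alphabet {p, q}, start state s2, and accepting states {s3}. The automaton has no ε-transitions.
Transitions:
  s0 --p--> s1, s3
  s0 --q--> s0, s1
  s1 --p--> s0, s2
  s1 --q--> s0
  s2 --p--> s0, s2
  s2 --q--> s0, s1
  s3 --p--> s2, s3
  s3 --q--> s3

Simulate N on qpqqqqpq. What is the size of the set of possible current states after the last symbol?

3

Start: {s2}
read q: {s0, s1}
read p: {s0, s1, s2, s3}
read q: {s0, s1, s3}
read q: {s0, s1, s3}
read q: {s0, s1, s3}
read q: {s0, s1, s3}
read p: {s0, s1, s2, s3}
read q: {s0, s1, s3}
Final reachable set {s0, s1, s3} has 3 states.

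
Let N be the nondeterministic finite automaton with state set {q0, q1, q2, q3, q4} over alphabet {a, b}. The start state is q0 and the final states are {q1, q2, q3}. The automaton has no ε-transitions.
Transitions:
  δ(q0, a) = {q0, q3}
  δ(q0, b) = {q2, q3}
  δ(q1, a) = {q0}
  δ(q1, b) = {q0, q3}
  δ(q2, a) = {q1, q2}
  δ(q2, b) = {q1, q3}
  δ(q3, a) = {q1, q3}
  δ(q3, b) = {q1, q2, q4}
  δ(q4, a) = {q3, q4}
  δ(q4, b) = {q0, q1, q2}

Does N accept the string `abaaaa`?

Start: {q0}
read a: {q0, q3}
read b: {q1, q2, q3, q4}
read a: {q0, q1, q2, q3, q4}
read a: {q0, q1, q2, q3, q4}
read a: {q0, q1, q2, q3, q4}
read a: {q0, q1, q2, q3, q4}
Reachable ∩ accepting = {q1, q2, q3} — nonempty.

accepted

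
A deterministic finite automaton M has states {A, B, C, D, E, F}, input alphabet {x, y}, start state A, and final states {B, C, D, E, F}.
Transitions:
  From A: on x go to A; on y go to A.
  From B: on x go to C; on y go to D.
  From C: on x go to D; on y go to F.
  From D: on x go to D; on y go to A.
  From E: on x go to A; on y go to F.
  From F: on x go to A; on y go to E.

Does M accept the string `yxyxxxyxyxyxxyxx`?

A --y--> A
A --x--> A
A --y--> A
A --x--> A
A --x--> A
A --x--> A
A --y--> A
A --x--> A
A --y--> A
A --x--> A
A --y--> A
A --x--> A
A --x--> A
A --y--> A
A --x--> A
A --x--> A
End in state A, which is not an accepting state.

rejected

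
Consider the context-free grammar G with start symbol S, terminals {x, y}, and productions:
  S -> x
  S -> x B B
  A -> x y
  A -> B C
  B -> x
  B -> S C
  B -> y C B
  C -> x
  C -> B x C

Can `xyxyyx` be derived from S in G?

no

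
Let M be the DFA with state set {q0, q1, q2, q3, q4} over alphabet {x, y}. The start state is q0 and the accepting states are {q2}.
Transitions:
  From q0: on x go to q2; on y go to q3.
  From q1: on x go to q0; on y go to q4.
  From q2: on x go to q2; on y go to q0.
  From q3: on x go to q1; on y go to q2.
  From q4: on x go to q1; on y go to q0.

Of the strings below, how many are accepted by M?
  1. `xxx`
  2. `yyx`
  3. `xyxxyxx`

3

`xxx`: accepted
`yyx`: accepted
`xyxxyxx`: accepted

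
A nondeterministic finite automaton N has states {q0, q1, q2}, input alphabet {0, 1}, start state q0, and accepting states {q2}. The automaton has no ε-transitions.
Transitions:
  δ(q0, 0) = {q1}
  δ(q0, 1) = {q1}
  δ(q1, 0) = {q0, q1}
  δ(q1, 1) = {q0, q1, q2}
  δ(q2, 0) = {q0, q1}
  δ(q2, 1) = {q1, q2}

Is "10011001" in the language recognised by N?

accepted

Start: {q0}
read 1: {q1}
read 0: {q0, q1}
read 0: {q0, q1}
read 1: {q0, q1, q2}
read 1: {q0, q1, q2}
read 0: {q0, q1}
read 0: {q0, q1}
read 1: {q0, q1, q2}
Reachable ∩ accepting = {q2} — nonempty.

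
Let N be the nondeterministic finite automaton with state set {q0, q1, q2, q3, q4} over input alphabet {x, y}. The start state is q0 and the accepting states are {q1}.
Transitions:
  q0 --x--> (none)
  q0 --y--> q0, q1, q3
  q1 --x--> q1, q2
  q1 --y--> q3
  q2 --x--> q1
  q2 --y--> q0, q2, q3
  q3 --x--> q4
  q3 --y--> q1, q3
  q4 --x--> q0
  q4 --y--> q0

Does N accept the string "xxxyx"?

Start: {q0}
read x: {}
The reachable set is empty and stays empty for the remaining 4 symbols.
Reachable ∩ accepting = {} — empty.

rejected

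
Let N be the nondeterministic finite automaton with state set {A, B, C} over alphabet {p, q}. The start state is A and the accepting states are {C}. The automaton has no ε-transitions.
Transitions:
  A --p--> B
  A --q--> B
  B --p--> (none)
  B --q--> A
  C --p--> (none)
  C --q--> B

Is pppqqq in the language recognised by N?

Start: {A}
read p: {B}
read p: {}
The reachable set is empty and stays empty for the remaining 4 symbols.
Reachable ∩ accepting = {} — empty.

rejected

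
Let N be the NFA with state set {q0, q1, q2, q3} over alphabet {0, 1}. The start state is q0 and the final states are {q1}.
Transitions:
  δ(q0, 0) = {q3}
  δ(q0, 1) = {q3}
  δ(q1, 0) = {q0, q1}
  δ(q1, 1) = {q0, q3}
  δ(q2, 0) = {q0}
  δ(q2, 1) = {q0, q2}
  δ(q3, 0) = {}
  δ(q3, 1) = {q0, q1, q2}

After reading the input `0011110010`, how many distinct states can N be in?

Start: {q0}
read 0: {q3}
read 0: {}
The reachable set is empty and stays empty for the remaining 8 symbols.
Final reachable set {} has 0 states.

0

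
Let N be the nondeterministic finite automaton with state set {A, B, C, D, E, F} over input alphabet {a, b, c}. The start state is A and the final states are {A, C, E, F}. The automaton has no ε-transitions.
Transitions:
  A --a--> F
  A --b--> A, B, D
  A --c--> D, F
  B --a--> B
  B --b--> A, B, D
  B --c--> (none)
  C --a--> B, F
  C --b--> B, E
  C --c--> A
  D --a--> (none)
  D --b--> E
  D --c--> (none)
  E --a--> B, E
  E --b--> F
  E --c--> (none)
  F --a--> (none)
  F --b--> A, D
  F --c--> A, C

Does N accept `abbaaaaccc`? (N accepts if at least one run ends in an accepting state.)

Start: {A}
read a: {F}
read b: {A, D}
read b: {A, B, D, E}
read a: {B, E, F}
read a: {B, E}
read a: {B, E}
read a: {B, E}
read c: {}
The reachable set is empty and stays empty for the remaining 2 symbols.
Reachable ∩ accepting = {} — empty.

rejected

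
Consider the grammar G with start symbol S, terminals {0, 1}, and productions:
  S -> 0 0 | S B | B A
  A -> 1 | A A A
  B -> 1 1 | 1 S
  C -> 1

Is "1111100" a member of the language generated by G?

no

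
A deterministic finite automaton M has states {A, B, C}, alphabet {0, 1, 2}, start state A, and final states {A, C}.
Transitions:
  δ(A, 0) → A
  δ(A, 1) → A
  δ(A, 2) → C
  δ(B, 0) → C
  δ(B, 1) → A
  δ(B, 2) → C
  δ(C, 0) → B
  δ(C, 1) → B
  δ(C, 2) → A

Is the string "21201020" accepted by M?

rejected

A --2--> C
C --1--> B
B --2--> C
C --0--> B
B --1--> A
A --0--> A
A --2--> C
C --0--> B
End in state B, which is not an accepting state.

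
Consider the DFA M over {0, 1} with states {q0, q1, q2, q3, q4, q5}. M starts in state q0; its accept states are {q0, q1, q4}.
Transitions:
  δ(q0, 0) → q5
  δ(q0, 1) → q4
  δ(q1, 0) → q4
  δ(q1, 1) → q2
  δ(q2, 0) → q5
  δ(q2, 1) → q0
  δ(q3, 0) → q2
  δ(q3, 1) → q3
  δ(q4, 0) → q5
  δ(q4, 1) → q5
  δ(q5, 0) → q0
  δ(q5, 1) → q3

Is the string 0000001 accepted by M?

q0 --0--> q5
q5 --0--> q0
q0 --0--> q5
q5 --0--> q0
q0 --0--> q5
q5 --0--> q0
q0 --1--> q4
End in state q4, which is an accepting state.

accepted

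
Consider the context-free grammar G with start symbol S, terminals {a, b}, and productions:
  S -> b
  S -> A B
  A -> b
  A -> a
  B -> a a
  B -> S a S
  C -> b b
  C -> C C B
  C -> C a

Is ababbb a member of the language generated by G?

no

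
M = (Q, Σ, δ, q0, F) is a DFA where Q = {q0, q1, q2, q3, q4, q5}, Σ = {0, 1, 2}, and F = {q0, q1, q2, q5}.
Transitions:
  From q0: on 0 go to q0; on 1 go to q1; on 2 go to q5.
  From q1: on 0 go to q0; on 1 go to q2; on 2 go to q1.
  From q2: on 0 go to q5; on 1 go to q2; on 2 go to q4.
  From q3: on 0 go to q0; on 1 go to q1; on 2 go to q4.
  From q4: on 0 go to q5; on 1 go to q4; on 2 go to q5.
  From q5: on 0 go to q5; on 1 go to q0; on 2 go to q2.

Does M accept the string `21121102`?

accepted

q0 --2--> q5
q5 --1--> q0
q0 --1--> q1
q1 --2--> q1
q1 --1--> q2
q2 --1--> q2
q2 --0--> q5
q5 --2--> q2
End in state q2, which is an accepting state.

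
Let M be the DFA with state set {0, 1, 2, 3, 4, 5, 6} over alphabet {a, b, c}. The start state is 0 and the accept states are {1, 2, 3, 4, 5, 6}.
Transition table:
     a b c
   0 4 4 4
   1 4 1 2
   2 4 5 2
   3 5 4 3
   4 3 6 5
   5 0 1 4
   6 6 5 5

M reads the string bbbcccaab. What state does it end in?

1

0 --b--> 4
4 --b--> 6
6 --b--> 5
5 --c--> 4
4 --c--> 5
5 --c--> 4
4 --a--> 3
3 --a--> 5
5 --b--> 1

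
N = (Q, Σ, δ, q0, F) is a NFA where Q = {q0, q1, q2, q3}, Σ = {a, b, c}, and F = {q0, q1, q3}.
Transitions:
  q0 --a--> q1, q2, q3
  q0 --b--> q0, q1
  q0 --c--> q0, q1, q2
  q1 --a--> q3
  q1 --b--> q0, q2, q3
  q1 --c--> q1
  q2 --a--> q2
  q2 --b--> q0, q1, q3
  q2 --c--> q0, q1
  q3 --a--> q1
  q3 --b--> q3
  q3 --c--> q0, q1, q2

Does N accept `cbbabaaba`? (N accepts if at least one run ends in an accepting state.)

accepted

Start: {q0}
read c: {q0, q1, q2}
read b: {q0, q1, q2, q3}
read b: {q0, q1, q2, q3}
read a: {q1, q2, q3}
read b: {q0, q1, q2, q3}
read a: {q1, q2, q3}
read a: {q1, q2, q3}
read b: {q0, q1, q2, q3}
read a: {q1, q2, q3}
Reachable ∩ accepting = {q1, q3} — nonempty.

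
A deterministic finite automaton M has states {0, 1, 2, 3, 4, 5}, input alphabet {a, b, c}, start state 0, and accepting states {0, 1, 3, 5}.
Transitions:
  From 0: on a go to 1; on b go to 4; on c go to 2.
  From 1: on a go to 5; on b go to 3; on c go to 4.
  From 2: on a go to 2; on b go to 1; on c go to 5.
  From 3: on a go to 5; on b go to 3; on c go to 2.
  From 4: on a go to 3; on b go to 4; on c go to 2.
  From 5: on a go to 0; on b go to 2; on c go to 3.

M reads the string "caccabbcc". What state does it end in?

0 --c--> 2
2 --a--> 2
2 --c--> 5
5 --c--> 3
3 --a--> 5
5 --b--> 2
2 --b--> 1
1 --c--> 4
4 --c--> 2

2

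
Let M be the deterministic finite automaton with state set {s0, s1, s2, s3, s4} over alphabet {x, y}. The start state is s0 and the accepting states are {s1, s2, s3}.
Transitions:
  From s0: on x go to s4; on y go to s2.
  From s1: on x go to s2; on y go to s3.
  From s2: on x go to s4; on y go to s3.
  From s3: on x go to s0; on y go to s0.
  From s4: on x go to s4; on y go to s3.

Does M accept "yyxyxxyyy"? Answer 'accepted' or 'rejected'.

accepted

s0 --y--> s2
s2 --y--> s3
s3 --x--> s0
s0 --y--> s2
s2 --x--> s4
s4 --x--> s4
s4 --y--> s3
s3 --y--> s0
s0 --y--> s2
End in state s2, which is an accepting state.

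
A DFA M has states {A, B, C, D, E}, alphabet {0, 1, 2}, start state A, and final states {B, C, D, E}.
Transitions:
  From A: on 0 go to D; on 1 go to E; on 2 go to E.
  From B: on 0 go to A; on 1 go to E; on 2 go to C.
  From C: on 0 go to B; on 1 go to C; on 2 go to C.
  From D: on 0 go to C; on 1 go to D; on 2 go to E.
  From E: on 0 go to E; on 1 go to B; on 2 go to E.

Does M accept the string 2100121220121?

A --2--> E
E --1--> B
B --0--> A
A --0--> D
D --1--> D
D --2--> E
E --1--> B
B --2--> C
C --2--> C
C --0--> B
B --1--> E
E --2--> E
E --1--> B
End in state B, which is an accepting state.

accepted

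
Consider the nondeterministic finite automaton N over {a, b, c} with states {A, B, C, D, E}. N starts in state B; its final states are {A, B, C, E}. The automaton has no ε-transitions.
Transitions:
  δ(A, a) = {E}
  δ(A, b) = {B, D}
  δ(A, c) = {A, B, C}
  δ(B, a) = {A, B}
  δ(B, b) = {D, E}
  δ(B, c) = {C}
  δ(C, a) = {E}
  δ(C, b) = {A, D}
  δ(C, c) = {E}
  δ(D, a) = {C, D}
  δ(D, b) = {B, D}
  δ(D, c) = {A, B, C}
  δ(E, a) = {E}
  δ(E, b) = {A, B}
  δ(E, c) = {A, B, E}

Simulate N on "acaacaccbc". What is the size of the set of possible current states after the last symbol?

Start: {B}
read a: {A, B}
read c: {A, B, C}
read a: {A, B, E}
read a: {A, B, E}
read c: {A, B, C, E}
read a: {A, B, E}
read c: {A, B, C, E}
read c: {A, B, C, E}
read b: {A, B, D, E}
read c: {A, B, C, E}
Final reachable set {A, B, C, E} has 4 states.

4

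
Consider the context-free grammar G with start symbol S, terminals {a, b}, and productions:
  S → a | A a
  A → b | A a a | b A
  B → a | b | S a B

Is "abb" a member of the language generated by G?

no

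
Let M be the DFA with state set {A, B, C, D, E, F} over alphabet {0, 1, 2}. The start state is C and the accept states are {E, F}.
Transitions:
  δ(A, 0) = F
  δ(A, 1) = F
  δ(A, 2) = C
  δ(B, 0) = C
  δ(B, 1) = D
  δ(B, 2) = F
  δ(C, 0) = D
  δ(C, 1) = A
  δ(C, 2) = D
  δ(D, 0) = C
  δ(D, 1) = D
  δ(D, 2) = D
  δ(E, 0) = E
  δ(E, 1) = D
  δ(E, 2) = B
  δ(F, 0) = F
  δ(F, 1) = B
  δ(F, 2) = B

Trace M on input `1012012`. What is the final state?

C --1--> A
A --0--> F
F --1--> B
B --2--> F
F --0--> F
F --1--> B
B --2--> F

F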